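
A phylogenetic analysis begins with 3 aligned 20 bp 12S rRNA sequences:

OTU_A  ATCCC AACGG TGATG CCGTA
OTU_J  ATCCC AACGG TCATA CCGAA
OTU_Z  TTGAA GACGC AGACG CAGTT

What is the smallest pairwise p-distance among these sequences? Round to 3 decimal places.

0.150

Pairwise Hamming distances:
  OTU_A vs OTU_J: 3
  OTU_A vs OTU_Z: 10
  OTU_J vs OTU_Z: 13
The smallest is 3 mismatches, between OTU_A and OTU_J; p = 3/20 = 0.150.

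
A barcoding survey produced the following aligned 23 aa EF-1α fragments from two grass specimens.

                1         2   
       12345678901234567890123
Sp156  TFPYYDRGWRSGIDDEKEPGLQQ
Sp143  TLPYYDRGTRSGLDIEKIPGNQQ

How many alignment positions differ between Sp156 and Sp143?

6

Mismatches occur at site 2 (F/L), site 9 (W/T), site 13 (I/L), site 15 (D/I), site 18 (E/I), site 21 (L/N).
That gives 6 mismatches out of 23 aligned sites, so the Hamming distance is 6.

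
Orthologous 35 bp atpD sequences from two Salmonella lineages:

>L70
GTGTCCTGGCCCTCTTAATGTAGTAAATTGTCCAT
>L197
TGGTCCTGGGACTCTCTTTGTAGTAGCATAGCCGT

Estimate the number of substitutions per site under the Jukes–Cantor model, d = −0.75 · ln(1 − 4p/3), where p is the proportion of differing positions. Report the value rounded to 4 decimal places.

Mismatches occur at site 1 (G→T), site 2 (T→G), site 10 (C→G), site 11 (C→A), site 16 (T→C), site 17 (A→T), site 18 (A→T), site 26 (A→G), site 27 (A→C), site 28 (T→A), site 30 (G→A), site 31 (T→G), site 34 (A→G).
p = 13/35 = 0.371429.
d = −0.75 · ln(1 − (4/3)·0.371429) = −0.75 · ln(0.504761) = −0.75 · (-0.683670) = 0.5128.

0.5128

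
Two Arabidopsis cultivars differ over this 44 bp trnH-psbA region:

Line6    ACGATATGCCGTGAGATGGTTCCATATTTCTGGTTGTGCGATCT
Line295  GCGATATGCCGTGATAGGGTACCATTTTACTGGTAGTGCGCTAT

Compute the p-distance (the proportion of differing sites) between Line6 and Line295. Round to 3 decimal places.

0.205

The sequences differ at positions 1 (A/G), 15 (G/T), 17 (T/G), 21 (T/A), 26 (A/T), 29 (T/A), 35 (T/A), 41 (A/C), 43 (C/A).
There are 9 differences over 44 sites, so p = 9/44 = 0.205.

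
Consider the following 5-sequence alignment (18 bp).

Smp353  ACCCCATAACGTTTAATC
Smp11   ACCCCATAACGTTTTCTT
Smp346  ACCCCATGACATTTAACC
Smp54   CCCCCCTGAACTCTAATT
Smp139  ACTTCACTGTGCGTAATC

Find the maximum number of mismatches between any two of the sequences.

Pairwise Hamming distances:
  Smp353 vs Smp11: 3
  Smp353 vs Smp346: 3
  Smp353 vs Smp54: 7
  Smp353 vs Smp139: 8
  Smp11 vs Smp346: 6
  Smp11 vs Smp54: 8
  Smp11 vs Smp139: 11
  Smp346 vs Smp54: 7
  Smp346 vs Smp139: 10
  Smp54 vs Smp139: 12
The largest is 12, between Smp54 and Smp139.

12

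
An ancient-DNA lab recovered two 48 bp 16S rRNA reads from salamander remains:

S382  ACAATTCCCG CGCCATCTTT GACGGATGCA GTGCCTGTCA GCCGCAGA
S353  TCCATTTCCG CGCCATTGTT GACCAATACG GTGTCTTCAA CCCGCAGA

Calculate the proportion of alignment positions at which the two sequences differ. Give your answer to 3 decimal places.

Differing sites — 1:A/T; 3:A/C; 7:C/T; 17:C/T; 18:T/G; 24:G/C; 25:G/A; 28:G/A; 30:A/G; 34:C/T; 37:G/T; 38:T/C; 39:C/A; 41:G/C.
There are 14 differences over 48 sites, so p = 14/48 = 0.292.

0.292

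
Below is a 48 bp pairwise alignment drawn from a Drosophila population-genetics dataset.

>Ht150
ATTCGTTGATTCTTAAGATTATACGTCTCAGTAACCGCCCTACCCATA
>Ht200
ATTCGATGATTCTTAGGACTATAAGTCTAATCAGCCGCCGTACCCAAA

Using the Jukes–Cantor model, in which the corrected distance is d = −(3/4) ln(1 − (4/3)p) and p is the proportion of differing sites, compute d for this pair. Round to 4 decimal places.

0.2441

Differing sites — 6:T/A; 16:A/G; 19:T/C; 24:C/A; 29:C/A; 31:G/T; 32:T/C; 34:A/G; 40:C/G; 47:T/A.
p = 10/48 = 0.208333.
d = −0.75 · ln(1 − (4/3)·0.208333) = −0.75 · ln(0.722223) = −0.75 · (-0.325421) = 0.2441.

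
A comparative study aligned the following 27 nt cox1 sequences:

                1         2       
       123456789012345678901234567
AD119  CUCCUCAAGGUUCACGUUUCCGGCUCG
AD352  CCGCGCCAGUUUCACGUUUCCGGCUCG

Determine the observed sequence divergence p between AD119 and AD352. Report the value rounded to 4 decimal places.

The sequences differ at positions 2 (U/C), 3 (C/G), 5 (U/G), 7 (A/C), 10 (G/U).
There are 5 differences over 27 sites, so p = 5/27 = 0.1852.

0.1852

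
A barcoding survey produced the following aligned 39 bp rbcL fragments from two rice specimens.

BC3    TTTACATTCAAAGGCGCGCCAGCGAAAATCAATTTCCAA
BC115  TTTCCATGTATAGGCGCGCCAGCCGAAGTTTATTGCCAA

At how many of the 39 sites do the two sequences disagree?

The sequences differ at positions 4 (A/C), 8 (T/G), 9 (C/T), 11 (A/T), 24 (G/C), 25 (A/G), 28 (A/G), 30 (C/T), 31 (A/T), 35 (T/G).
That gives 10 mismatches out of 39 aligned sites, so the Hamming distance is 10.

10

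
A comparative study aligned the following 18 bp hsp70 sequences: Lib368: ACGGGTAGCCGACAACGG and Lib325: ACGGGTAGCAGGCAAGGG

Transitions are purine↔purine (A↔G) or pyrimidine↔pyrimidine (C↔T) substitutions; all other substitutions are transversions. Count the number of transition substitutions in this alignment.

1

Mismatches occur at site 10 (C/A, transversion), site 12 (A/G, transition), site 16 (C/G, transversion).
Of the 3 differences, 1 transition and 2 transversions, so the answer is 1.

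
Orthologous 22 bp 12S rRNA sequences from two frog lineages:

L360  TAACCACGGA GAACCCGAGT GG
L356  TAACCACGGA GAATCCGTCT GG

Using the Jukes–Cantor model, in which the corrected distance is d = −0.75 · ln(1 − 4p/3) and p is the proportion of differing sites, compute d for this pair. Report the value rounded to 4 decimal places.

0.1505

Mismatches occur at site 14 (C→T), site 18 (A→T), site 19 (G→C).
p = 3/22 = 0.136364.
d = −0.75 · ln(1 − (4/3)·0.136364) = −0.75 · ln(0.818181) = −0.75 · (-0.200672) = 0.1505.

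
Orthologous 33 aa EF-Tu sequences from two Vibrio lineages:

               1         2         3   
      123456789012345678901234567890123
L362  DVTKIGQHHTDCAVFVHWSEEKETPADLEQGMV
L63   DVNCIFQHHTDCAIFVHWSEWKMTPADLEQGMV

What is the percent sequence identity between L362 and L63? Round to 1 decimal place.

81.8%

Mismatches occur at site 3 (T↔N), site 4 (K↔C), site 6 (G↔F), site 14 (V↔I), site 21 (E↔W), site 23 (E↔M).
27 of the 33 sites match, so the percent identity is 27/33 × 100 = 81.8%.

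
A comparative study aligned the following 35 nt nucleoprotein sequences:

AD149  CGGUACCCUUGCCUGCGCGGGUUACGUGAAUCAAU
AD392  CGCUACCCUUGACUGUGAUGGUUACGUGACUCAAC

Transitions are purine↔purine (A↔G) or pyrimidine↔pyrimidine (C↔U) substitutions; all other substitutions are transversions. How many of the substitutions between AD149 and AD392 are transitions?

Mismatches occur at site 3 (G/C, transversion), site 12 (C/A, transversion), site 16 (C/U, transition), site 18 (C/A, transversion), site 19 (G/U, transversion), site 30 (A/C, transversion), site 35 (U/C, transition).
Of the 7 differences, 2 transitions and 5 transversions, so the answer is 2.

2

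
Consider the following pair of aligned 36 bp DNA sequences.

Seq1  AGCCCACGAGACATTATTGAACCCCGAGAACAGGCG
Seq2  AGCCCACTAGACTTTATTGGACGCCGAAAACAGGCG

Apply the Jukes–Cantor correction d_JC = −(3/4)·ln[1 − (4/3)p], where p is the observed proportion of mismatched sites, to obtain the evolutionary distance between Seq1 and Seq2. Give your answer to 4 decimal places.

0.1536

Mismatches occur at site 8 (G→T), site 13 (A→T), site 20 (A→G), site 23 (C→G), site 28 (G→A).
p = 5/36 = 0.138889.
d = −0.75 · ln(1 − (4/3)·0.138889) = −0.75 · ln(0.814815) = −0.75 · (-0.204794) = 0.1536.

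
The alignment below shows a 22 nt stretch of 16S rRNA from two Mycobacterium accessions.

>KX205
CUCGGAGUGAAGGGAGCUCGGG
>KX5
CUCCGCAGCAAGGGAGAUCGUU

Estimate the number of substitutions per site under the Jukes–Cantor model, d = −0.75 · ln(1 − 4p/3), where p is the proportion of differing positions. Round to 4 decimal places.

0.4975

The sequences differ at positions 4 (G/C), 6 (A/C), 7 (G/A), 8 (U/G), 9 (G/C), 17 (C/A), 21 (G/U), 22 (G/U).
p = 8/22 = 0.363636.
d = −0.75 · ln(1 − (4/3)·0.363636) = −0.75 · ln(0.515152) = −0.75 · (-0.663293) = 0.4975.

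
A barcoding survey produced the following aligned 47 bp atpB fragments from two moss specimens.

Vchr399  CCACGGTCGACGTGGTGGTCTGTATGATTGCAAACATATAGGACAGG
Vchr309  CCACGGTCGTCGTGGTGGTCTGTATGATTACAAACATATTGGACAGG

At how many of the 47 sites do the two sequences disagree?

3

Differing sites — 10:A/T; 30:G/A; 40:A/T.
That gives 3 mismatches out of 47 aligned sites, so the Hamming distance is 3.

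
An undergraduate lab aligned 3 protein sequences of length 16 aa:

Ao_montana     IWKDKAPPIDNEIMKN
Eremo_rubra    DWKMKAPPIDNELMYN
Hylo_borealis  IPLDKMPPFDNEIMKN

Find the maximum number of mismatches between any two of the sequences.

Pairwise Hamming distances:
  Ao_montana vs Eremo_rubra: 4
  Ao_montana vs Hylo_borealis: 4
  Eremo_rubra vs Hylo_borealis: 8
The largest is 8, between Eremo_rubra and Hylo_borealis.

8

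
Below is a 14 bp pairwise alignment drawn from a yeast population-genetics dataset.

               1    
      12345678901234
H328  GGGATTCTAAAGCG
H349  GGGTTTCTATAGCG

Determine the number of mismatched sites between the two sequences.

Differing sites — 4:A/T; 10:A/T.
That gives 2 mismatches out of 14 aligned sites, so the Hamming distance is 2.

2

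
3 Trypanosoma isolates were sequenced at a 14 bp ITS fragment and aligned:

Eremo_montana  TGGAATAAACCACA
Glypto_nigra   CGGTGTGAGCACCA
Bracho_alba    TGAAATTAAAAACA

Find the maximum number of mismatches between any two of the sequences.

Pairwise Hamming distances:
  Eremo_montana vs Glypto_nigra: 7
  Eremo_montana vs Bracho_alba: 4
  Glypto_nigra vs Bracho_alba: 8
The largest is 8, between Glypto_nigra and Bracho_alba.

8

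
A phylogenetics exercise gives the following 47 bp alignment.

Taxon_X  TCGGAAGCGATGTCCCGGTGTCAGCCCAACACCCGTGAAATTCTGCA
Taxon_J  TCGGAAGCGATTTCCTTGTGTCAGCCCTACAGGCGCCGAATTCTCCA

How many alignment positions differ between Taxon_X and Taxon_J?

The sequences differ at positions 12 (G/T), 16 (C/T), 17 (G/T), 28 (A/T), 32 (C/G), 33 (C/G), 36 (T/C), 37 (G/C), 38 (A/G), 45 (G/C).
That gives 10 mismatches out of 47 aligned sites, so the Hamming distance is 10.

10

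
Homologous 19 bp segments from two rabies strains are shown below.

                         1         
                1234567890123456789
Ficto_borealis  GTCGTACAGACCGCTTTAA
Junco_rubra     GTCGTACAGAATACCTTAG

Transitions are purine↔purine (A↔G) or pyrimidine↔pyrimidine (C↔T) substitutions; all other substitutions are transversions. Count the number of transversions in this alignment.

1

Differing sites — 11:C/A (Tv); 12:C/T (Ti); 13:G/A (Ti); 15:T/C (Ti); 19:A/G (Ti).
Of the 5 differences, 4 transitions and 1 transversion, so the answer is 1.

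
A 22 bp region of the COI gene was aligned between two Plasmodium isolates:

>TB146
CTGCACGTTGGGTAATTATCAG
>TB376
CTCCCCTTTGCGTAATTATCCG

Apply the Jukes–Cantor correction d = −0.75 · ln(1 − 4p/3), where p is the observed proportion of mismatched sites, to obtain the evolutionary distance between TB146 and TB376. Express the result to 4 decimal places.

The sequences differ at positions 3 (G/C), 5 (A/C), 7 (G/T), 11 (G/C), 21 (A/C).
p = 5/22 = 0.227273.
d = −0.75 · ln(1 − (4/3)·0.227273) = −0.75 · ln(0.696969) = −0.75 · (-0.361014) = 0.2708.

0.2708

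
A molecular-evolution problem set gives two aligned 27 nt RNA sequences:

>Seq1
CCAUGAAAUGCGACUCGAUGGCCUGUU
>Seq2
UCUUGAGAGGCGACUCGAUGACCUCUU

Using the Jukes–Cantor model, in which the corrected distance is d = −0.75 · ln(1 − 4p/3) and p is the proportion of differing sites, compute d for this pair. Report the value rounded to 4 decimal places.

0.2635

Differing sites — 1:C/U; 3:A/U; 7:A/G; 9:U/G; 21:G/A; 25:G/C.
p = 6/27 = 0.222222.
d = −0.75 · ln(1 − (4/3)·0.222222) = −0.75 · ln(0.703704) = −0.75 · (-0.351397) = 0.2635.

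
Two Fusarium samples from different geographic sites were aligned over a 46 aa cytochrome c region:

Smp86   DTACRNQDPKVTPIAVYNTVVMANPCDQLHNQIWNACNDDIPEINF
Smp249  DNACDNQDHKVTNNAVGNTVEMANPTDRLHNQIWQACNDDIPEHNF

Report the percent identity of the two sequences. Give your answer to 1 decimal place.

76.1%

Differing sites — 2:T/N; 5:R/D; 9:P/H; 13:P/N; 14:I/N; 17:Y/G; 21:V/E; 26:C/T; 28:Q/R; 35:N/Q; 44:I/H.
35 of the 46 sites match, so the percent identity is 35/46 × 100 = 76.1%.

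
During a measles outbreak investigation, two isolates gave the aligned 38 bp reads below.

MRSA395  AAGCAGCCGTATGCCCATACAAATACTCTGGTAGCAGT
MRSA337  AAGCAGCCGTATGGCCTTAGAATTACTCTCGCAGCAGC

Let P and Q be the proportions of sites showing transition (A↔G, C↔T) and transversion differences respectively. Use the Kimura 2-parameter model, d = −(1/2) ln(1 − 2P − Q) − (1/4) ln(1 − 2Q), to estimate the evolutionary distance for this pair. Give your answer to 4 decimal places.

0.2115

The sequences differ at positions 14 (C/G, transversion), 17 (A/T, transversion), 20 (C/G, transversion), 23 (A/T, transversion), 30 (G/C, transversion), 32 (T/C, transition), 38 (T/C, transition).
Of the 7 differences, 2 transitions and 5 transversions over 38 sites: P = 2/38 = 0.052632, Q = 5/38 = 0.131579.
d = −0.5·ln(0.763157) − 0.25·ln(0.736842) = −0.5·(-0.270292) − 0.25·(-0.305382) = 0.2115.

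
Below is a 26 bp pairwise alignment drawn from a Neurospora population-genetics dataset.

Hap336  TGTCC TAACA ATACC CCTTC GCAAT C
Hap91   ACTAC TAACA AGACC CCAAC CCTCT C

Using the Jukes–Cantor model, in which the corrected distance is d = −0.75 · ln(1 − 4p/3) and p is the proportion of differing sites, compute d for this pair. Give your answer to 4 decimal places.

Differing sites — 1:T/A; 2:G/C; 4:C/A; 12:T/G; 18:T/A; 19:T/A; 21:G/C; 23:A/T; 24:A/C.
p = 9/26 = 0.346154.
d = −0.75 · ln(1 − (4/3)·0.346154) = −0.75 · ln(0.538461) = −0.75 · (-0.619040) = 0.4643.

0.4643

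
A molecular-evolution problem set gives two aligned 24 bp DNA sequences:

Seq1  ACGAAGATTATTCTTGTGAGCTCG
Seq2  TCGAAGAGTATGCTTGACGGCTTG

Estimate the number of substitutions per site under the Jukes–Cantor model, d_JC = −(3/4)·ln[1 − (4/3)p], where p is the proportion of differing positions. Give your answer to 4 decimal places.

0.3694

The sequences differ at positions 1 (A/T), 8 (T/G), 12 (T/G), 17 (T/A), 18 (G/C), 19 (A/G), 23 (C/T).
p = 7/24 = 0.291667.
d = −0.75 · ln(1 − (4/3)·0.291667) = −0.75 · ln(0.611111) = −0.75 · (-0.492477) = 0.3694.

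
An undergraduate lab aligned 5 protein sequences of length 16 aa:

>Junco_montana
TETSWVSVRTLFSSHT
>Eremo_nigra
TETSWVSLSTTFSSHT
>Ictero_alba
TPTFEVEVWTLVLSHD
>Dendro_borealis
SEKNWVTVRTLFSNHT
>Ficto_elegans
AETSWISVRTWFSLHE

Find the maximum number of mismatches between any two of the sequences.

Pairwise Hamming distances:
  Junco_montana vs Eremo_nigra: 3
  Junco_montana vs Ictero_alba: 8
  Junco_montana vs Dendro_borealis: 5
  Junco_montana vs Ficto_elegans: 5
  Eremo_nigra vs Ictero_alba: 10
  Eremo_nigra vs Dendro_borealis: 8
  Eremo_nigra vs Ficto_elegans: 7
  Ictero_alba vs Dendro_borealis: 11
  Ictero_alba vs Ficto_elegans: 12
  Dendro_borealis vs Ficto_elegans: 8
The largest is 12, between Ictero_alba and Ficto_elegans.

12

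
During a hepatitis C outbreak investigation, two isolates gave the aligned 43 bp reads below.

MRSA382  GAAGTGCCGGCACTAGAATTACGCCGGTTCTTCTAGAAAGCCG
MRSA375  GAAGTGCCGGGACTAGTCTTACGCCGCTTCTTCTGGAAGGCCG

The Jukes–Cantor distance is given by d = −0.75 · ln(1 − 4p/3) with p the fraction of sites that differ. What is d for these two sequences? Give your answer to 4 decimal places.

Differing sites — 11:C/G; 17:A/T; 18:A/C; 27:G/C; 35:A/G; 39:A/G.
p = 6/43 = 0.139535.
d = −0.75 · ln(1 − (4/3)·0.139535) = −0.75 · ln(0.813953) = −0.75 · (-0.205853) = 0.1544.

0.1544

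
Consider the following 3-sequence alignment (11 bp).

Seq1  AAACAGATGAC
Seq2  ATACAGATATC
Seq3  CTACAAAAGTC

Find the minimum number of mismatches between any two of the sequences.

Pairwise Hamming distances:
  Seq1 vs Seq2: 3
  Seq1 vs Seq3: 5
  Seq2 vs Seq3: 4
The smallest is 3, between Seq1 and Seq2.

3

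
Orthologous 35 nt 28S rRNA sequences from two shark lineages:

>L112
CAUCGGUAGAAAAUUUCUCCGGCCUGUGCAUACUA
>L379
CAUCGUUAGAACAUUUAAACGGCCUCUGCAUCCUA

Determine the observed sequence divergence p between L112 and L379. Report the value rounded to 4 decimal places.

0.2000

Differing sites — 6:G/U; 12:A/C; 17:C/A; 18:U/A; 19:C/A; 26:G/C; 32:A/C.
There are 7 differences over 35 sites, so p = 7/35 = 0.2000.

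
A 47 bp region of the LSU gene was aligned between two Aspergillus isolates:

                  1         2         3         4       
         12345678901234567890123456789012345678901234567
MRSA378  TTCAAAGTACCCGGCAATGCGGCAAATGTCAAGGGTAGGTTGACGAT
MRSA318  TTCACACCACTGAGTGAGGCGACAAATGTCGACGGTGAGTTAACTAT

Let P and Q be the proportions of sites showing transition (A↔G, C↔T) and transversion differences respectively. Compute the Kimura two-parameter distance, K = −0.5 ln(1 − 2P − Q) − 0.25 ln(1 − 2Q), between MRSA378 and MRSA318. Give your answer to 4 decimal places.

The sequences differ at positions 5 (A/C, transversion), 7 (G/C, transversion), 8 (T/C, transition), 11 (C/T, transition), 12 (C/G, transversion), 13 (G/A, transition), 15 (C/T, transition), 16 (A/G, transition), 18 (T/G, transversion), 22 (G/A, transition), 31 (A/G, transition), 33 (G/C, transversion), 37 (A/G, transition), 38 (G/A, transition), 42 (G/A, transition), 45 (G/T, transversion).
Of the 16 differences, 10 transitions and 6 transversions over 47 sites: P = 10/47 = 0.212766, Q = 6/47 = 0.127660.
d = −0.5·ln(0.446808) − 0.25·ln(0.744680) = −0.5·(-0.805626) − 0.25·(-0.294801) = 0.4765.

0.4765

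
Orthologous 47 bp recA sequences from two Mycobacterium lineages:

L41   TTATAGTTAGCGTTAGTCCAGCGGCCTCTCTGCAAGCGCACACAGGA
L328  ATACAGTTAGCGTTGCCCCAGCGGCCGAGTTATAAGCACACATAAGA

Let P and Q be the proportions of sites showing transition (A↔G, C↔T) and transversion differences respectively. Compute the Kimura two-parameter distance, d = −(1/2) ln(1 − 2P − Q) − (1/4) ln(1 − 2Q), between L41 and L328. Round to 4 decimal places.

The sequences differ at positions 1 (T/A, transversion), 4 (T/C, transition), 15 (A/G, transition), 16 (G/C, transversion), 17 (T/C, transition), 27 (T/G, transversion), 28 (C/A, transversion), 29 (T/G, transversion), 30 (C/T, transition), 32 (G/A, transition), 33 (C/T, transition), 38 (G/A, transition), 43 (C/T, transition), 45 (G/A, transition).
Of the 14 differences, 9 transitions and 5 transversions over 47 sites: P = 9/47 = 0.191489, Q = 5/47 = 0.106383.
d = −0.5·ln(0.510639) − 0.25·ln(0.787234) = −0.5·(-0.672092) − 0.25·(-0.239230) = 0.3959.

0.3959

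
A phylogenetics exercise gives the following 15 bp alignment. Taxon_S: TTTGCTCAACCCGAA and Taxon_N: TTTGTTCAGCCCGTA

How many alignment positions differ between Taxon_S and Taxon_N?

The sequences differ at positions 5 (C/T), 9 (A/G), 14 (A/T).
That gives 3 mismatches out of 15 aligned sites, so the Hamming distance is 3.

3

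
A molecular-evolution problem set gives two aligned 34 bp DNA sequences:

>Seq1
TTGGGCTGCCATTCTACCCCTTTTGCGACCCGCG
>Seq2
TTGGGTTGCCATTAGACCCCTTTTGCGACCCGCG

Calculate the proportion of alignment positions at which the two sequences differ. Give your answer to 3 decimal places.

The sequences differ at positions 6 (C/T), 14 (C/A), 15 (T/G).
There are 3 differences over 34 sites, so p = 3/34 = 0.088.

0.088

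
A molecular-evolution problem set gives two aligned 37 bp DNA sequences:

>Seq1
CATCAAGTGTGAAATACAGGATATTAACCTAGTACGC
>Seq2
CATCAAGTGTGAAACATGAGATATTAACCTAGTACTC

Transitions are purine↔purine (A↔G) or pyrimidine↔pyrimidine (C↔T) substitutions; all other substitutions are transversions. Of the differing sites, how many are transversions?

1

The sequences differ at positions 15 (T/C, transition), 17 (C/T, transition), 18 (A/G, transition), 19 (G/A, transition), 36 (G/T, transversion).
Of the 5 differences, 4 transitions and 1 transversion, so the answer is 1.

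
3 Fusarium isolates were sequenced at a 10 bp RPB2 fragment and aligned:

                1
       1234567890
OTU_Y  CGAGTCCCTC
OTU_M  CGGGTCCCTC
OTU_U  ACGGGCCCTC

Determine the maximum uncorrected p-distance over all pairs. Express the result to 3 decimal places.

Pairwise Hamming distances:
  OTU_Y vs OTU_M: 1
  OTU_Y vs OTU_U: 4
  OTU_M vs OTU_U: 3
The largest is 4 mismatches, between OTU_Y and OTU_U; p = 4/10 = 0.400.

0.400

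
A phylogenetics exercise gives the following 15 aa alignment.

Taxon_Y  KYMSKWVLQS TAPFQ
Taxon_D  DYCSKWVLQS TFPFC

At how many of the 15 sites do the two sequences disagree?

Mismatches occur at site 1 (K↔D), site 3 (M↔C), site 12 (A↔F), site 15 (Q↔C).
That gives 4 mismatches out of 15 aligned sites, so the Hamming distance is 4.

4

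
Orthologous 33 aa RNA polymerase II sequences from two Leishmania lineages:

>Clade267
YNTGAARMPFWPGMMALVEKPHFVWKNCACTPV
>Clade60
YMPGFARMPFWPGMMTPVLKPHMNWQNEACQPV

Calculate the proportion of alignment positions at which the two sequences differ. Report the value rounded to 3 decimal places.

The sequences differ at positions 2 (N/M), 3 (T/P), 5 (A/F), 16 (A/T), 17 (L/P), 19 (E/L), 23 (F/M), 24 (V/N), 26 (K/Q), 28 (C/E), 31 (T/Q).
There are 11 differences over 33 sites, so p = 11/33 = 0.333.

0.333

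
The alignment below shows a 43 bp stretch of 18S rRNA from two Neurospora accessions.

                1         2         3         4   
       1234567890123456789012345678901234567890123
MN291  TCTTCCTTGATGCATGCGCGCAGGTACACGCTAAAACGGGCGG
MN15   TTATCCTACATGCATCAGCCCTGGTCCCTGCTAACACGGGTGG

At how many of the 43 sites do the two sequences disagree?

13

Mismatches occur at site 2 (C/T), site 3 (T/A), site 8 (T/A), site 9 (G/C), site 16 (G/C), site 17 (C/A), site 20 (G/C), site 22 (A/T), site 26 (A/C), site 28 (A/C), site 29 (C/T), site 35 (A/C), site 41 (C/T).
That gives 13 mismatches out of 43 aligned sites, so the Hamming distance is 13.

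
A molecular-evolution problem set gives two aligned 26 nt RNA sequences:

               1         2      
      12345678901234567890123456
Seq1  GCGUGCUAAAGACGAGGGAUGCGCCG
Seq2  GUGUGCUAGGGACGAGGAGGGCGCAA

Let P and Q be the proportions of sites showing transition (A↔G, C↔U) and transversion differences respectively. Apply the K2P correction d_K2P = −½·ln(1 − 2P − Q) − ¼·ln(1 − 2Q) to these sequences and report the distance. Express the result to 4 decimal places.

The sequences differ at positions 2 (C/U, transition), 9 (A/G, transition), 10 (A/G, transition), 18 (G/A, transition), 19 (A/G, transition), 20 (U/G, transversion), 25 (C/A, transversion), 26 (G/A, transition).
Of the 8 differences, 6 transitions and 2 transversions over 26 sites: P = 6/26 = 0.230769, Q = 2/26 = 0.076923.
d = −0.5·ln(0.461539) − 0.25·ln(0.846154) = −0.5·(-0.773189) − 0.25·(-0.167054) = 0.4284.

0.4284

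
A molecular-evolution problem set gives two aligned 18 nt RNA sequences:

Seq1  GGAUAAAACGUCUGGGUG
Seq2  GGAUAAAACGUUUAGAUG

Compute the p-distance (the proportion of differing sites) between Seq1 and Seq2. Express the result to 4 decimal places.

0.1667

Mismatches occur at site 12 (C↔U), site 14 (G↔A), site 16 (G↔A).
There are 3 differences over 18 sites, so p = 3/18 = 0.1667.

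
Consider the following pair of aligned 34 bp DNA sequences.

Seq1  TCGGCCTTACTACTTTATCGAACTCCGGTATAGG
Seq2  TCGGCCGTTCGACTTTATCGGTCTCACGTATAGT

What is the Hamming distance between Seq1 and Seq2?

Mismatches occur at site 7 (T↔G), site 9 (A↔T), site 11 (T↔G), site 21 (A↔G), site 22 (A↔T), site 26 (C↔A), site 27 (G↔C), site 34 (G↔T).
That gives 8 mismatches out of 34 aligned sites, so the Hamming distance is 8.

8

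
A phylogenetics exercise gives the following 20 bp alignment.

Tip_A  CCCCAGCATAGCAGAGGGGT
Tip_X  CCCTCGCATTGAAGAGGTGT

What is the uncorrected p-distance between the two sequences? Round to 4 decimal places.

0.2500

Differing sites — 4:C/T; 5:A/C; 10:A/T; 12:C/A; 18:G/T.
There are 5 differences over 20 sites, so p = 5/20 = 0.2500.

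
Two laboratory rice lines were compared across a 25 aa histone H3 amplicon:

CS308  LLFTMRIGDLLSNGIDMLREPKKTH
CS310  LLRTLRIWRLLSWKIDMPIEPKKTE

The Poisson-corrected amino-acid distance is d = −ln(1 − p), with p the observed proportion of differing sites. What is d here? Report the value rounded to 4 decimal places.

The sequences differ at positions 3 (F/R), 5 (M/L), 8 (G/W), 9 (D/R), 13 (N/W), 14 (G/K), 18 (L/P), 19 (R/I), 25 (H/E).
p = 9/25 = 0.360000.
d = −ln(1 − 0.360000) = −ln(0.640000) = 0.4463.

0.4463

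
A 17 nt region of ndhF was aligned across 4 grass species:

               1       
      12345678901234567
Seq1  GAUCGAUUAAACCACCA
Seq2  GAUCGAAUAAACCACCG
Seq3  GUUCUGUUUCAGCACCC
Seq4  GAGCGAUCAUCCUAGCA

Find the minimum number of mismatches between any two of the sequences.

Pairwise Hamming distances:
  Seq1 vs Seq2: 2
  Seq1 vs Seq3: 7
  Seq1 vs Seq4: 6
  Seq2 vs Seq3: 8
  Seq2 vs Seq4: 8
  Seq3 vs Seq4: 12
The smallest is 2, between Seq1 and Seq2.

2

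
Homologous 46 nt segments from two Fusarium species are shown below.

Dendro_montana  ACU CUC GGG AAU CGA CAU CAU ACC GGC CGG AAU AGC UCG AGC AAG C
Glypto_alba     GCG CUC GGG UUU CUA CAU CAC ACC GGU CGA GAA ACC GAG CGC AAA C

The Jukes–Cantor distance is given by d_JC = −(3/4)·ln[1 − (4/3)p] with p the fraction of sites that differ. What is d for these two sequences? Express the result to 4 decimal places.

0.4279

Differing sites — 1:A/G; 3:U/G; 10:A/U; 11:A/U; 14:G/U; 21:U/C; 27:C/U; 30:G/A; 31:A/G; 33:U/A; 35:G/C; 37:U/G; 38:C/A; 40:A/C; 45:G/A.
p = 15/46 = 0.326087.
d = −0.75 · ln(1 − (4/3)·0.326087) = −0.75 · ln(0.565217) = −0.75 · (-0.570546) = 0.4279.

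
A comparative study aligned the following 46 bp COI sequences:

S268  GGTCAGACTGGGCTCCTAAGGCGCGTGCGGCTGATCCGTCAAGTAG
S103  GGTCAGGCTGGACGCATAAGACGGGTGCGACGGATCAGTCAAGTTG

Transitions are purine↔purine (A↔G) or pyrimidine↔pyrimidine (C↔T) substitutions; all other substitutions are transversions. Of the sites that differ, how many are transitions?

Differing sites — 7:A/G (Ti); 12:G/A (Ti); 14:T/G (Tv); 16:C/A (Tv); 21:G/A (Ti); 24:C/G (Tv); 30:G/A (Ti); 32:T/G (Tv); 37:C/A (Tv); 45:A/T (Tv).
Of the 10 differences, 4 transitions and 6 transversions, so the answer is 4.

4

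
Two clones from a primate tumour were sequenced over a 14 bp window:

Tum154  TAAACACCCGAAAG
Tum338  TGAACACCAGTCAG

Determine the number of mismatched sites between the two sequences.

4

Differing sites — 2:A/G; 9:C/A; 11:A/T; 12:A/C.
That gives 4 mismatches out of 14 aligned sites, so the Hamming distance is 4.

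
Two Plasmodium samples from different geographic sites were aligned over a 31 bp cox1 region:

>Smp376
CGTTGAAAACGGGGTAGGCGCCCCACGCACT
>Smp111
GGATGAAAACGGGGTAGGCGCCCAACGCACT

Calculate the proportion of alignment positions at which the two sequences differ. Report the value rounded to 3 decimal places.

0.097

Mismatches occur at site 1 (C/G), site 3 (T/A), site 24 (C/A).
There are 3 differences over 31 sites, so p = 3/31 = 0.097.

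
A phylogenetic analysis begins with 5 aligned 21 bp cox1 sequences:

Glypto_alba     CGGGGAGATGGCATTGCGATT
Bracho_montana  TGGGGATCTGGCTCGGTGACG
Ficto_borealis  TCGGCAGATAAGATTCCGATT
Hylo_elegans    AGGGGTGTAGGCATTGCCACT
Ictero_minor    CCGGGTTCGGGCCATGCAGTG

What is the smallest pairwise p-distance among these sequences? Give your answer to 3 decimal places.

0.286

Pairwise Hamming distances:
  Glypto_alba vs Bracho_montana: 9
  Glypto_alba vs Ficto_borealis: 7
  Glypto_alba vs Hylo_elegans: 6
  Glypto_alba vs Ictero_minor: 10
  Bracho_montana vs Ficto_borealis: 14
  Bracho_montana vs Hylo_elegans: 11
  Bracho_montana vs Ictero_minor: 11
  Ficto_borealis vs Hylo_elegans: 12
  Ficto_borealis vs Ictero_minor: 15
  Hylo_elegans vs Ictero_minor: 11
The smallest is 6 mismatches, between Glypto_alba and Hylo_elegans; p = 6/21 = 0.286.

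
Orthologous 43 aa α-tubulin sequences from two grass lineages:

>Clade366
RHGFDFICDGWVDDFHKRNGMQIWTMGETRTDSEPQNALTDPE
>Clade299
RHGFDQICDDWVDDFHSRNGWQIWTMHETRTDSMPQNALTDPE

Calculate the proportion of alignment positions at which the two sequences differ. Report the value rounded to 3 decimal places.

The sequences differ at positions 6 (F/Q), 10 (G/D), 17 (K/S), 21 (M/W), 27 (G/H), 34 (E/M).
There are 6 differences over 43 sites, so p = 6/43 = 0.140.

0.140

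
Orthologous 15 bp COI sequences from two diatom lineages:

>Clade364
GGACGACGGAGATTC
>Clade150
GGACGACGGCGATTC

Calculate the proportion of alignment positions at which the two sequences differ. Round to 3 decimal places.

0.067

A single mismatch occurs at site 10 (A↔C).
There are 1 differences over 15 sites, so p = 1/15 = 0.067.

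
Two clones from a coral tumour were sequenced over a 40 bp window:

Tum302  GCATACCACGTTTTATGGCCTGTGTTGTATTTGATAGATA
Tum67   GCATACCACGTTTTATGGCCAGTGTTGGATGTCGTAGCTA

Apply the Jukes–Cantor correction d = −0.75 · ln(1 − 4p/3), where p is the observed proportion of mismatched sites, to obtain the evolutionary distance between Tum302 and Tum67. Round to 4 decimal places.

Differing sites — 21:T/A; 28:T/G; 31:T/G; 33:G/C; 34:A/G; 38:A/C.
p = 6/40 = 0.150000.
d = −0.75 · ln(1 − (4/3)·0.150000) = −0.75 · ln(0.800000) = −0.75 · (-0.223144) = 0.1674.

0.1674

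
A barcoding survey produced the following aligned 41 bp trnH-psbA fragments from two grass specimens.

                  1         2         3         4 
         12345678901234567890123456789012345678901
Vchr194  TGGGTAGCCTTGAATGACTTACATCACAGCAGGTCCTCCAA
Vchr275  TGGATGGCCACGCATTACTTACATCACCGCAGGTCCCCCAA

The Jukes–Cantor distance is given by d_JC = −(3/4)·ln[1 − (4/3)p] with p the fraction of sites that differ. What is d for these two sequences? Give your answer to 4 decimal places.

The sequences differ at positions 4 (G/A), 6 (A/G), 10 (T/A), 11 (T/C), 13 (A/C), 16 (G/T), 28 (A/C), 37 (T/C).
p = 8/41 = 0.195122.
d = −0.75 · ln(1 − (4/3)·0.195122) = −0.75 · ln(0.739837) = −0.75 · (-0.301325) = 0.2260.

0.2260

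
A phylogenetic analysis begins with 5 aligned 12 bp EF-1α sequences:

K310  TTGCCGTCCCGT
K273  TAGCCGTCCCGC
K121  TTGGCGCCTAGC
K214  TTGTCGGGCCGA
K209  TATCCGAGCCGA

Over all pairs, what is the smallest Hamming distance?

Pairwise Hamming distances:
  K310 vs K273: 2
  K310 vs K121: 5
  K310 vs K214: 4
  K310 vs K209: 5
  K273 vs K121: 5
  K273 vs K214: 5
  K273 vs K209: 4
  K121 vs K214: 6
  K121 vs K209: 8
  K214 vs K209: 4
The smallest is 2, between K310 and K273.

2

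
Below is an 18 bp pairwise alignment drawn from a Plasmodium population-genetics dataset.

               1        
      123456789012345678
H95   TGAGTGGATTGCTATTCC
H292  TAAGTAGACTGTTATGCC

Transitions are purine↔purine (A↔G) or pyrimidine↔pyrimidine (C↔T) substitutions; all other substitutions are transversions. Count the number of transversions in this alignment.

Differing sites — 2:G/A (Ti); 6:G/A (Ti); 9:T/C (Ti); 12:C/T (Ti); 16:T/G (Tv).
Of the 5 differences, 4 transitions and 1 transversion, so the answer is 1.

1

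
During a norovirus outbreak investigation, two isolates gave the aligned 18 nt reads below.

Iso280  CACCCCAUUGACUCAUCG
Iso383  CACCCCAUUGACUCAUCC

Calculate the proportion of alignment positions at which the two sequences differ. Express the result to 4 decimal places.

0.0556

The sequences differ at position 18 (G/C).
There are 1 differences over 18 sites, so p = 1/18 = 0.0556.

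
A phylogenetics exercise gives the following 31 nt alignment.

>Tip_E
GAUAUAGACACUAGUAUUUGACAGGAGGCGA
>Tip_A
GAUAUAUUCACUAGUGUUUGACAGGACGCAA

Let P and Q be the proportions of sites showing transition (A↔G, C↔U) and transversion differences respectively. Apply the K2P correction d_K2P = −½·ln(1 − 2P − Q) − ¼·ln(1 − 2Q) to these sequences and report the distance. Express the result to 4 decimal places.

0.1817

Mismatches occur at site 7 (G/U, transversion), site 8 (A/U, transversion), site 16 (A/G, transition), site 27 (G/C, transversion), site 30 (G/A, transition).
Of the 5 differences, 2 transitions and 3 transversions over 31 sites: P = 2/31 = 0.064516, Q = 3/31 = 0.096774.
d = −0.5·ln(0.774194) − 0.25·ln(0.806452) = −0.5·(-0.255933) − 0.25·(-0.215111) = 0.1817.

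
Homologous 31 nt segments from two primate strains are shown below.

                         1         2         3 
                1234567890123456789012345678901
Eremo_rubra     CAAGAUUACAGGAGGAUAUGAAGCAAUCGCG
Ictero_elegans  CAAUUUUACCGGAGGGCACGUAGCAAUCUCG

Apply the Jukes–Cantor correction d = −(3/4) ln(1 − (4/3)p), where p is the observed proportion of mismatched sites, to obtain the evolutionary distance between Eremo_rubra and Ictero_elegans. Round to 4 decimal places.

0.3163

Differing sites — 4:G/U; 5:A/U; 10:A/C; 16:A/G; 17:U/C; 19:U/C; 21:A/U; 29:G/U.
p = 8/31 = 0.258065.
d = −0.75 · ln(1 − (4/3)·0.258065) = −0.75 · ln(0.655913) = −0.75 · (-0.421727) = 0.3163.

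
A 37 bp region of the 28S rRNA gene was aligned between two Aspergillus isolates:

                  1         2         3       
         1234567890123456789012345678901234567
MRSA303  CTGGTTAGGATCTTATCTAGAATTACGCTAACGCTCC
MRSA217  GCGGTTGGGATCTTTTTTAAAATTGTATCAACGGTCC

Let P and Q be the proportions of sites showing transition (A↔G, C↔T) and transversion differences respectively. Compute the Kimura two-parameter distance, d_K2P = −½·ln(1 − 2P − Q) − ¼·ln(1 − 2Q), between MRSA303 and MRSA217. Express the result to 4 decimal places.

Differing sites — 1:C/G (Tv); 2:T/C (Ti); 7:A/G (Ti); 15:A/T (Tv); 17:C/T (Ti); 20:G/A (Ti); 25:A/G (Ti); 26:C/T (Ti); 27:G/A (Ti); 28:C/T (Ti); 29:T/C (Ti); 34:C/G (Tv).
Of the 12 differences, 9 transitions and 3 transversions over 37 sites: P = 9/37 = 0.243243, Q = 3/37 = 0.081081.
d = −0.5·ln(0.432433) − 0.25·ln(0.837838) = −0.5·(-0.838328) − 0.25·(-0.176931) = 0.4634.

0.4634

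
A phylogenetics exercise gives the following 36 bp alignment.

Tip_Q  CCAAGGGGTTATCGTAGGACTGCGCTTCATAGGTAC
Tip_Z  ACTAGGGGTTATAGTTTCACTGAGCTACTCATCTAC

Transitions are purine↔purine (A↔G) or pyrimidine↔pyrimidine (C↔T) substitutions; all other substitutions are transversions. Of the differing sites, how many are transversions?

11

Differing sites — 1:C/A (Tv); 3:A/T (Tv); 13:C/A (Tv); 16:A/T (Tv); 17:G/T (Tv); 18:G/C (Tv); 23:C/A (Tv); 27:T/A (Tv); 29:A/T (Tv); 30:T/C (Ti); 32:G/T (Tv); 33:G/C (Tv).
Of the 12 differences, 1 transition and 11 transversions, so the answer is 11.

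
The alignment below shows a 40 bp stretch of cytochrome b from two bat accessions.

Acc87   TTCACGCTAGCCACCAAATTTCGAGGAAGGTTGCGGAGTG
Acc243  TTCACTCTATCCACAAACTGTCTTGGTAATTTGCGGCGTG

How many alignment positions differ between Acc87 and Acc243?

11

The sequences differ at positions 6 (G/T), 10 (G/T), 15 (C/A), 18 (A/C), 20 (T/G), 23 (G/T), 24 (A/T), 27 (A/T), 29 (G/A), 30 (G/T), 37 (A/C).
That gives 11 mismatches out of 40 aligned sites, so the Hamming distance is 11.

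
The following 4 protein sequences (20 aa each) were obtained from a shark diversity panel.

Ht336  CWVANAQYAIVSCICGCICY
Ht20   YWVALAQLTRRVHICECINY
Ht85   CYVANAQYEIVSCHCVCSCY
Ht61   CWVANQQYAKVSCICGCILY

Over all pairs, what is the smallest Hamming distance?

3

Pairwise Hamming distances:
  Ht336 vs Ht20: 10
  Ht336 vs Ht85: 5
  Ht336 vs Ht61: 3
  Ht20 vs Ht85: 13
  Ht20 vs Ht61: 11
  Ht85 vs Ht61: 8
The smallest is 3, between Ht336 and Ht61.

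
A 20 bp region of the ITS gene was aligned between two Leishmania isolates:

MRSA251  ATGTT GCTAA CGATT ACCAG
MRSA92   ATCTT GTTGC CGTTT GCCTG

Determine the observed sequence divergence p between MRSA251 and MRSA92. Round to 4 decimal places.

0.3500

Differing sites — 3:G/C; 7:C/T; 9:A/G; 10:A/C; 13:A/T; 16:A/G; 19:A/T.
There are 7 differences over 20 sites, so p = 7/20 = 0.3500.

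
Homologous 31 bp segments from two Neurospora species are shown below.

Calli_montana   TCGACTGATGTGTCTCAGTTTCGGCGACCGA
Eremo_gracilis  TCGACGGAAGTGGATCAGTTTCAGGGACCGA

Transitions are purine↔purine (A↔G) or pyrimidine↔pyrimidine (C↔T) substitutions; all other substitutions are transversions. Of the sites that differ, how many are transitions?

Mismatches occur at site 6 (T→G, transversion), site 9 (T→A, transversion), site 13 (T→G, transversion), site 14 (C→A, transversion), site 23 (G→A, transition), site 25 (C→G, transversion).
Of the 6 differences, 1 transition and 5 transversions, so the answer is 1.

1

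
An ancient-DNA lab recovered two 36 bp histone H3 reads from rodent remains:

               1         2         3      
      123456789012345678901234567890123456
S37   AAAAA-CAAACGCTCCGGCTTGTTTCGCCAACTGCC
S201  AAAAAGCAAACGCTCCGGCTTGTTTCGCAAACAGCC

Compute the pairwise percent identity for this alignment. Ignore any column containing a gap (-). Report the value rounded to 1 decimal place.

Excluding the 1 gap column leaves 35 comparable sites.
The sequences differ at positions 29 (C/A), 33 (T/A).
33 of the 35 comparable sites match, so the percent identity is 33/35 × 100 = 94.3%.

94.3%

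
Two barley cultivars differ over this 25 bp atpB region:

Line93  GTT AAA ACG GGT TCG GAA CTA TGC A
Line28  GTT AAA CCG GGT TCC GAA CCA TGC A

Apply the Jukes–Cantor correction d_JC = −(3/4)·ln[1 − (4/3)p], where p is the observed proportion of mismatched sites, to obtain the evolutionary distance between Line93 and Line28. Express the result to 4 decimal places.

Differing sites — 7:A/C; 15:G/C; 20:T/C.
p = 3/25 = 0.120000.
d = −0.75 · ln(1 − (4/3)·0.120000) = −0.75 · ln(0.840000) = −0.75 · (-0.174353) = 0.1308.

0.1308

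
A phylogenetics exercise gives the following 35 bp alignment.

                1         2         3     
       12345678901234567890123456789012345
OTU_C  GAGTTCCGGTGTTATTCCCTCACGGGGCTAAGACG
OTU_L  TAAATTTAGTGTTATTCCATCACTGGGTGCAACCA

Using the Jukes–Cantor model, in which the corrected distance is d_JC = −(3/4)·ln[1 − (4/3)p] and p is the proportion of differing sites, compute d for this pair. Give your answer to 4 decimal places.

Mismatches occur at site 1 (G→T), site 3 (G→A), site 4 (T→A), site 6 (C→T), site 7 (C→T), site 8 (G→A), site 19 (C→A), site 24 (G→T), site 28 (C→T), site 29 (T→G), site 30 (A→C), site 32 (G→A), site 33 (A→C), site 35 (G→A).
p = 14/35 = 0.400000.
d = −0.75 · ln(1 − (4/3)·0.400000) = −0.75 · ln(0.466667) = −0.75 · (-0.762139) = 0.5716.

0.5716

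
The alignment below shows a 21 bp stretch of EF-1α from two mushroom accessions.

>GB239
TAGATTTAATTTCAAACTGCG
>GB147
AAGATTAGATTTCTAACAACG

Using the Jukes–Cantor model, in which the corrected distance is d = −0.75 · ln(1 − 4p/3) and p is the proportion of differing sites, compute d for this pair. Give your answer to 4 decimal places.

0.3597

The sequences differ at positions 1 (T/A), 7 (T/A), 8 (A/G), 14 (A/T), 18 (T/A), 19 (G/A).
p = 6/21 = 0.285714.
d = −0.75 · ln(1 − (4/3)·0.285714) = −0.75 · ln(0.619048) = −0.75 · (-0.479572) = 0.3597.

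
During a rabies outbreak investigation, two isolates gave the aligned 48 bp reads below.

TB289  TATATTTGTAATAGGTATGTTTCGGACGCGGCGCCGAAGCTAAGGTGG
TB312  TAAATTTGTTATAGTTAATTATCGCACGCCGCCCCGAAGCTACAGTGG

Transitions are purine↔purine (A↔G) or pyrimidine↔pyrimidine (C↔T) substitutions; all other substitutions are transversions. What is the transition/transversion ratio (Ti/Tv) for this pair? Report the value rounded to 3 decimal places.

The sequences differ at positions 3 (T/A, transversion), 10 (A/T, transversion), 15 (G/T, transversion), 18 (T/A, transversion), 19 (G/T, transversion), 21 (T/A, transversion), 25 (G/C, transversion), 30 (G/C, transversion), 33 (G/C, transversion), 43 (A/C, transversion), 44 (G/A, transition).
Of the 11 differences, 1 transition and 10 transversions, so Ti/Tv = 1/10 = 0.100.

0.100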